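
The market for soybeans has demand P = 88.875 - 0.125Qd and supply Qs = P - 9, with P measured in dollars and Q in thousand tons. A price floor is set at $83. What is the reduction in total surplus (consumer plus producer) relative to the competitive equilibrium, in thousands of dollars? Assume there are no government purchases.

Rearranging demand gives Qd = 711 - 8P. Equilibrium: 711 - 8P = P - 9, so 720 = 9P and P* = 80, Q* = 71.
Because the floor (83) lies above the market-clearing price, it is binding.
At P = 83: Qd = 711 - 8·83 = 47 and Qs = 83 - 9 = 74.
Quantity traded falls to 47. At Q = 47 the demand price is (711 - 47)/8 = 83 and the supply price is 9 + 47 = 56.
Deadweight loss = ½ · (83 - 56) · (71 - 47) = ½ · 27 · 24 = 324.

324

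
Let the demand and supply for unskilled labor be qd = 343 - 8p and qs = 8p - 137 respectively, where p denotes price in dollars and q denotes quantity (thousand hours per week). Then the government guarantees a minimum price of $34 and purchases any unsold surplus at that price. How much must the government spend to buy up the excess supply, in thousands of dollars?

2176

Setting quantity demanded equal to quantity supplied, 343 - 8p = 8p - 137, gives p* = 30 and q* = 103.
The floor of 34 is above the equilibrium price 30, so it binds.
At p = 34: qd = 343 - 8·34 = 71 and qs = 8·34 - 137 = 135.
Surplus = qs - qd = 64.
Government expenditure = surplus × support price = 64 × 34 = 2176.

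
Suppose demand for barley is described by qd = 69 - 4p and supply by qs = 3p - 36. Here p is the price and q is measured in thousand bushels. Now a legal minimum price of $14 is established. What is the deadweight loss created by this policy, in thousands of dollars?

In a free market, 69 - 4p = 3p - 36 gives the equilibrium p* = 15, q* = 9.
Since 14 is below p* = 15, the floor does not bind and the free-market outcome prevails.
Since the control does not bind, no trades are prevented and deadweight loss is zero.

0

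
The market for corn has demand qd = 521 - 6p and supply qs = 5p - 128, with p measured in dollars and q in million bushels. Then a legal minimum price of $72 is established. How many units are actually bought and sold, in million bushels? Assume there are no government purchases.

89

Setting quantity demanded equal to quantity supplied, 521 - 6p = 5p - 128, gives p* = 59 and q* = 167.
The floor of 72 is above the equilibrium price 59, so it binds.
At p = 72: qd = 521 - 6·72 = 89 and qs = 5·72 - 128 = 232.
The quantity actually transacted is the short side, demand: 89.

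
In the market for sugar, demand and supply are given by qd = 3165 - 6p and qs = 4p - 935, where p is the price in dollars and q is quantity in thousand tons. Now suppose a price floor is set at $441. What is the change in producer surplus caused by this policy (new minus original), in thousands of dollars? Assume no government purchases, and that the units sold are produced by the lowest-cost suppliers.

11764.5

In a free market, 3165 - 6p = 4p - 935 gives the equilibrium p* = 410, q* = 705.
The floor of 441 is above the equilibrium price 410, so it binds.
At p = 441: qd = 3165 - 6·441 = 519 and qs = 4·441 - 935 = 829.
Producer surplus without the control is ½ · (410 - 233.75) · 705 = 62128.125.
With the floor, 519 units are sold at 441. The supply price at q = 519 is 363.5, so PS = ½ · [(441 - 233.75) + (441 - 363.5)] · 519 = 73892.625.
Change in producer surplus = 73892.625 - 62128.125 = 11764.5.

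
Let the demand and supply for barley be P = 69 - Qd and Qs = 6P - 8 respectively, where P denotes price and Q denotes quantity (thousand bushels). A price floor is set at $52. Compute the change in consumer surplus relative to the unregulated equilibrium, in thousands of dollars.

Rearranging demand gives Qd = 69 - P. Equilibrium: 69 - P = 6P - 8, so 77 = 7P and P* = 11, Q* = 58.
Since 52 > 11, the floor is binding.
At P = 52: Qd = 69 - 52 = 17 and Qs = 6·52 - 8 = 304.
Consumer surplus without the control is ½ · (69 - 11) · 58 = 1682.
With the floor, consumers buy 17 units at 52, so CS = ½ · (69 - 52) · 17 = 144.5.
Change in consumer surplus = 144.5 - 1682 = -1537.5.

-1537.5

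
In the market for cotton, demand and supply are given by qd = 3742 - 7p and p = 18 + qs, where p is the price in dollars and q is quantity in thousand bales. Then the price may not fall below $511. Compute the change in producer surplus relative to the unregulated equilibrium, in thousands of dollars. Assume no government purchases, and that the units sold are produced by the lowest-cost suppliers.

Rearranging supply gives qs = p - 18. Equilibrium: 3742 - 7p = p - 18, so 3760 = 8p and p* = 470, q* = 452.
Because the floor (511) lies above the market-clearing price, it is binding.
At p = 511: qd = 3742 - 7·511 = 165 and qs = 511 - 18 = 493.
Producer surplus without the control is ½ · (470 - 18) · 452 = 102152.
With the floor, 165 units are sold at 511. The supply price at q = 165 is 183, so PS = ½ · [(511 - 18) + (511 - 183)] · 165 = 67732.5.
Change in producer surplus = 67732.5 - 102152 = -34419.5.

-34419.5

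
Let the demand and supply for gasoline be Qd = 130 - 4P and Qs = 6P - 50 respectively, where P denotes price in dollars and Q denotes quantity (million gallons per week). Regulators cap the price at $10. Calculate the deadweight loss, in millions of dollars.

Without the control the market clears where 130 - 4P = 6P - 50, i.e. P* = 18 and Q* = 58.
Since 10 < 18, the ceiling is binding.
At P = 10: Qd = 130 - 4·10 = 90 and Qs = 6·10 - 50 = 10.
Quantity traded falls to 10. At Q = 10 the demand price is (130 - 10)/4 = 30 and the supply price is (50 + 10)/6 = 10.
Deadweight loss = ½ · (30 - 10) · (58 - 10) = ½ · 20 · 48 = 480.

480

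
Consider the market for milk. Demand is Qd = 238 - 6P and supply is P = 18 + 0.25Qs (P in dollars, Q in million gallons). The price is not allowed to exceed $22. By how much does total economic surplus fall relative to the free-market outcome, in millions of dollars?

270

Rearranging supply gives Qs = 4P - 72. In a free market, 238 - 6P = 4P - 72 gives the equilibrium P* = 31, Q* = 52.
The ceiling of 22 is below the equilibrium price 31, so it binds.
At P = 22: Qd = 238 - 6·22 = 106 and Qs = 4·22 - 72 = 16.
Quantity traded falls to 16. At Q = 16 the demand price is (238 - 16)/6 = 37 and the supply price is (72 + 16)/4 = 22.
Deadweight loss = ½ · (37 - 22) · (52 - 16) = ½ · 15 · 36 = 270.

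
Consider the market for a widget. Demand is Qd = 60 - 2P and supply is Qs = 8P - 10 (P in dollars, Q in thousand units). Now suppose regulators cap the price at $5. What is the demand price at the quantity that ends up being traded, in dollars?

Equilibrium: 60 - 2P = 8P - 10, so 70 = 10P and P* = 7, Q* = 46.
Since 5 < 7, the ceiling is binding.
At P = 5: Qd = 60 - 2·5 = 50 and Qs = 8·5 - 10 = 30.
Only 30 units reach the market. On the demand curve, the marginal buyer's willingness to pay at Q = 30 is (60 - 30)/2 = 15.

15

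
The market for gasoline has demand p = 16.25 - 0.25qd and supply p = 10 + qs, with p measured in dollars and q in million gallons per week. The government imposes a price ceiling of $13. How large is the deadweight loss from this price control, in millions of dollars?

Rearranging demand gives qd = 65 - 4p; rearranging supply gives qs = p - 10. Equilibrium: 65 - 4p = p - 10, so 75 = 5p and p* = 15, q* = 5.
Because the ceiling (13) lies below the market-clearing price, it is binding.
At p = 13: qd = 65 - 4·13 = 13 and qs = 13 - 10 = 3.
Quantity traded falls to 3. At q = 3 the demand price is (65 - 3)/4 = 15.5 and the supply price is 10 + 3 = 13.
Deadweight loss = ½ · (15.5 - 13) · (5 - 3) = ½ · 2.5 · 2 = 2.5.

2.5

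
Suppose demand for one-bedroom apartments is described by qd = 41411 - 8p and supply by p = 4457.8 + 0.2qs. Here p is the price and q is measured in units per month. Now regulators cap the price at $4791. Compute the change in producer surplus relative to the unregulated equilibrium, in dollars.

-211296.5

Rearranging supply gives qs = 5p - 22289. Setting quantity demanded equal to quantity supplied, 41411 - 8p = 5p - 22289, gives p* = 4900 and q* = 2211.
Since 4791 < 4900, the ceiling is binding.
At p = 4791: qd = 41411 - 8·4791 = 3083 and qs = 5·4791 - 22289 = 1666.
Producer surplus without the control is ½ · (4900 - 4457.8) · 2211 = 488852.1.
With the ceiling, producers sell 1666 units at 4791, so PS = ½ · (4791 - 4457.8) · 1666 = 277555.6.
Change in producer surplus = 277555.6 - 488852.1 = -211296.5.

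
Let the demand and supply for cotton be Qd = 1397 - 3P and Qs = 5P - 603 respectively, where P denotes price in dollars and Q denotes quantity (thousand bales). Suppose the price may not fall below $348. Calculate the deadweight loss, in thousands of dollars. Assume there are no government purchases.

In a free market, 1397 - 3P = 5P - 603 gives the equilibrium P* = 250, Q* = 647.
The floor of 348 is above the equilibrium price 250, so it binds.
At P = 348: Qd = 1397 - 3·348 = 353 and Qs = 5·348 - 603 = 1137.
Quantity traded falls to 353. At Q = 353 the demand price is (1397 - 353)/3 = 348 and the supply price is (603 + 353)/5 = 191.2.
Deadweight loss = ½ · (348 - 191.2) · (647 - 353) = ½ · 156.8 · 294 = 23049.6.

23049.6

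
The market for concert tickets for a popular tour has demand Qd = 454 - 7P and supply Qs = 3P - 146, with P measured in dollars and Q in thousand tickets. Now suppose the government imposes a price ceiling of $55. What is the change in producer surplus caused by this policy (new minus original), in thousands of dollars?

-132.5

Without the control the market clears where 454 - 7P = 3P - 146, i.e. P* = 60 and Q* = 34.
The ceiling of 55 is below the equilibrium price 60, so it binds.
At P = 55: Qd = 454 - 7·55 = 69 and Qs = 3·55 - 146 = 19.
Producer surplus without the control is ½ · (60 - 146/3) · 34 = 578/3.
With the ceiling, producers sell 19 units at 55, so PS = ½ · (55 - 146/3) · 19 = 361/6.
Change in producer surplus = 361/6 - 578/3 = -132.5.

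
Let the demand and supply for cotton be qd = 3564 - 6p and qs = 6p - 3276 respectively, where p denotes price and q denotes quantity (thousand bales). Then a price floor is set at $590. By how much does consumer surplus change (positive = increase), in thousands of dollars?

In a free market, 3564 - 6p = 6p - 3276 gives the equilibrium p* = 570, q* = 144.
The floor of 590 is above the equilibrium price 570, so it binds.
At p = 590: qd = 3564 - 6·590 = 24 and qs = 6·590 - 3276 = 264.
Consumer surplus without the control is ½ · (594 - 570) · 144 = 1728.
With the floor, consumers buy 24 units at 590, so CS = ½ · (594 - 590) · 24 = 48.
Change in consumer surplus = 48 - 1728 = -1680.

-1680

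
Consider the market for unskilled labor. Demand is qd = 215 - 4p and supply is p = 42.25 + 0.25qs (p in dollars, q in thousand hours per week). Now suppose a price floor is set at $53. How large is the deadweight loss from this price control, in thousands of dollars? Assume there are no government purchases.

100

Rearranging supply gives qs = 4p - 169. Without the control the market clears where 215 - 4p = 4p - 169, i.e. p* = 48 and q* = 23.
Since 53 > 48, the floor is binding.
At p = 53: qd = 215 - 4·53 = 3 and qs = 4·53 - 169 = 43.
Quantity traded falls to 3. At q = 3 the demand price is (215 - 3)/4 = 53 and the supply price is (169 + 3)/4 = 43.
Deadweight loss = ½ · (53 - 43) · (23 - 3) = ½ · 10 · 20 = 100.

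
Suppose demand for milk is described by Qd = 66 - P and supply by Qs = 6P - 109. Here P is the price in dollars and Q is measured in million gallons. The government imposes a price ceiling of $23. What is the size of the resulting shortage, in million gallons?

14

Setting quantity demanded equal to quantity supplied, 66 - P = 6P - 109, gives P* = 25 and Q* = 41.
The ceiling of 23 is below the equilibrium price 25, so it binds.
At P = 23: Qd = 66 - 23 = 43 and Qs = 6·23 - 109 = 29.
Shortage = Qd - Qs = 43 - 29 = 14.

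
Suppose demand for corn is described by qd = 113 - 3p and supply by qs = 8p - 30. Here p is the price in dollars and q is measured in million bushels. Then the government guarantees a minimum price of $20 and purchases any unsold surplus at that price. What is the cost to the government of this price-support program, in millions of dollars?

In a free market, 113 - 3p = 8p - 30 gives the equilibrium p* = 13, q* = 74.
The floor of 20 is above the equilibrium price 13, so it binds.
At p = 20: qd = 113 - 3·20 = 53 and qs = 8·20 - 30 = 130.
Surplus = qs - qd = 77.
Government expenditure = surplus × support price = 77 × 20 = 1540.

1540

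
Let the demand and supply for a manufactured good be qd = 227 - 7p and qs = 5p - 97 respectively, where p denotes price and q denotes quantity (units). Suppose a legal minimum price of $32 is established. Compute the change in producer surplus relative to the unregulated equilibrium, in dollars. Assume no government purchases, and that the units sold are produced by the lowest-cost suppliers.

-107.5

In a free market, 227 - 7p = 5p - 97 gives the equilibrium p* = 27, q* = 38.
The floor of 32 is above the equilibrium price 27, so it binds.
At p = 32: qd = 227 - 7·32 = 3 and qs = 5·32 - 97 = 63.
Producer surplus without the control is ½ · (27 - 19.4) · 38 = 144.4.
With the floor, 3 units are sold at 32. The supply price at q = 3 is 20, so PS = ½ · [(32 - 19.4) + (32 - 20)] · 3 = 36.9.
Change in producer surplus = 36.9 - 144.4 = -107.5.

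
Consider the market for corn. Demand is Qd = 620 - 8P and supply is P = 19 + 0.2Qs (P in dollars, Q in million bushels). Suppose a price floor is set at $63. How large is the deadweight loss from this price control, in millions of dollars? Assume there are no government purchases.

665.6

Rearranging supply gives Qs = 5P - 95. Without the control the market clears where 620 - 8P = 5P - 95, i.e. P* = 55 and Q* = 180.
Because the floor (63) lies above the market-clearing price, it is binding.
At P = 63: Qd = 620 - 8·63 = 116 and Qs = 5·63 - 95 = 220.
Quantity traded falls to 116. At Q = 116 the demand price is (620 - 116)/8 = 63 and the supply price is (95 + 116)/5 = 42.2.
Deadweight loss = ½ · (63 - 42.2) · (180 - 116) = ½ · 20.8 · 64 = 665.6.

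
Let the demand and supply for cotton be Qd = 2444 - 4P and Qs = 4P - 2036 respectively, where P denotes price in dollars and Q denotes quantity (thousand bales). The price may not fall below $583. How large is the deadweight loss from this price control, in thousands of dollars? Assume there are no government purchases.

2116

Equilibrium: 2444 - 4P = 4P - 2036, so 4480 = 8P and P* = 560, Q* = 204.
Since 583 > 560, the floor is binding.
At P = 583: Qd = 2444 - 4·583 = 112 and Qs = 4·583 - 2036 = 296.
Quantity traded falls to 112. At Q = 112 the demand price is (2444 - 112)/4 = 583 and the supply price is (2036 + 112)/4 = 537.
Deadweight loss = ½ · (583 - 537) · (204 - 112) = ½ · 46 · 92 = 2116.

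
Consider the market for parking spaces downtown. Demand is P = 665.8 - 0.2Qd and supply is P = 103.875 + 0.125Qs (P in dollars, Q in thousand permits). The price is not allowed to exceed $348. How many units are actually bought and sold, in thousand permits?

Rearranging demand gives Qd = 3329 - 5P; rearranging supply gives Qs = 8P - 831. Without the control the market clears where 3329 - 5P = 8P - 831, i.e. P* = 320 and Q* = 1729.
The ceiling of 348 is above the equilibrium price 320, so it is not binding; the market clears at P* = 320, Q* = 1729.

1729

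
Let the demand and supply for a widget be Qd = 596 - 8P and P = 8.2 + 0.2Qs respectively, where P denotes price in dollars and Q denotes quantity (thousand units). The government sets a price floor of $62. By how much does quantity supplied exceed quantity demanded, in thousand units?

169

Rearranging supply gives Qs = 5P - 41. In a free market, 596 - 8P = 5P - 41 gives the equilibrium P* = 49, Q* = 204.
Since 62 > 49, the floor is binding.
At P = 62: Qd = 596 - 8·62 = 100 and Qs = 5·62 - 41 = 269.
Surplus = Qs - Qd = 269 - 100 = 169.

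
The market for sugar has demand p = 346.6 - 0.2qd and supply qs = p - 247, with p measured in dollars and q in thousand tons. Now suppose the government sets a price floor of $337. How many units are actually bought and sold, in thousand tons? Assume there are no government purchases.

48

Rearranging demand gives qd = 1733 - 5p. Equilibrium: 1733 - 5p = p - 247, so 1980 = 6p and p* = 330, q* = 83.
Because the floor (337) lies above the market-clearing price, it is binding.
At p = 337: qd = 1733 - 5·337 = 48 and qs = 337 - 247 = 90.
The quantity actually transacted is the short side, demand: 48.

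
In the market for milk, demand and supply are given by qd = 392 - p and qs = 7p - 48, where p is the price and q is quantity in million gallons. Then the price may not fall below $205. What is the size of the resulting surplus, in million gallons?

In a free market, 392 - p = 7p - 48 gives the equilibrium p* = 55, q* = 337.
The floor of 205 is above the equilibrium price 55, so it binds.
At p = 205: qd = 392 - 205 = 187 and qs = 7·205 - 48 = 1387.
Surplus = qs - qd = 1387 - 187 = 1200.

1200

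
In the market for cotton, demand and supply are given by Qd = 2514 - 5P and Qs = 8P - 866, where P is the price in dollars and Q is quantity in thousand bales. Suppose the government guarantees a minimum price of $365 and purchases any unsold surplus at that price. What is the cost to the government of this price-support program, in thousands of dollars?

In a free market, 2514 - 5P = 8P - 866 gives the equilibrium P* = 260, Q* = 1214.
Because the floor (365) lies above the market-clearing price, it is binding.
At P = 365: Qd = 2514 - 5·365 = 689 and Qs = 8·365 - 866 = 2054.
Surplus = Qs - Qd = 1365.
Government expenditure = surplus × support price = 1365 × 365 = 498225.

498225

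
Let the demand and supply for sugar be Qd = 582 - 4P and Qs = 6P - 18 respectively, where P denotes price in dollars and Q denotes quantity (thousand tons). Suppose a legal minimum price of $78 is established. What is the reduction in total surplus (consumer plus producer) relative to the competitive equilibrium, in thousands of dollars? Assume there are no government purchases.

1080

Without the control the market clears where 582 - 4P = 6P - 18, i.e. P* = 60 and Q* = 342.
Since 78 > 60, the floor is binding.
At P = 78: Qd = 582 - 4·78 = 270 and Qs = 6·78 - 18 = 450.
Quantity traded falls to 270. At Q = 270 the demand price is (582 - 270)/4 = 78 and the supply price is (18 + 270)/6 = 48.
Deadweight loss = ½ · (78 - 48) · (342 - 270) = ½ · 30 · 72 = 1080.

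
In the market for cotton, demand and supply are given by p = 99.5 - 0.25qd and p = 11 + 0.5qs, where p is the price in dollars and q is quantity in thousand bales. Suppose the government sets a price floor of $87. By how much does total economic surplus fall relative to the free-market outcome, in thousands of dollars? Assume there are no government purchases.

1734

Rearranging demand gives qd = 398 - 4p; rearranging supply gives qs = 2p - 22. Setting quantity demanded equal to quantity supplied, 398 - 4p = 2p - 22, gives p* = 70 and q* = 118.
Since 87 > 70, the floor is binding.
At p = 87: qd = 398 - 4·87 = 50 and qs = 2·87 - 22 = 152.
Quantity traded falls to 50. At q = 50 the demand price is (398 - 50)/4 = 87 and the supply price is (22 + 50)/2 = 36.
Deadweight loss = ½ · (87 - 36) · (118 - 50) = ½ · 51 · 68 = 1734.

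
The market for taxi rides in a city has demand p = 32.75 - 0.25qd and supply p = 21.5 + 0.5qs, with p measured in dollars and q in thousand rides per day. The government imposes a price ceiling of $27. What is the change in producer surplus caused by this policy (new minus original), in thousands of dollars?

Rearranging demand gives qd = 131 - 4p; rearranging supply gives qs = 2p - 43. In a free market, 131 - 4p = 2p - 43 gives the equilibrium p* = 29, q* = 15.
The ceiling of 27 is below the equilibrium price 29, so it binds.
At p = 27: qd = 131 - 4·27 = 23 and qs = 2·27 - 43 = 11.
Producer surplus without the control is ½ · (29 - 21.5) · 15 = 56.25.
With the ceiling, producers sell 11 units at 27, so PS = ½ · (27 - 21.5) · 11 = 30.25.
Change in producer surplus = 30.25 - 56.25 = -26.

-26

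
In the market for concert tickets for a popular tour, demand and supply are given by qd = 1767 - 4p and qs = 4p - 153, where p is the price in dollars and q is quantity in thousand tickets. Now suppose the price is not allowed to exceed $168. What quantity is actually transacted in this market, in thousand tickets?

Without the control the market clears where 1767 - 4p = 4p - 153, i.e. p* = 240 and q* = 807.
The ceiling of 168 is below the equilibrium price 240, so it binds.
At p = 168: qd = 1767 - 4·168 = 1095 and qs = 4·168 - 153 = 519.
The quantity actually transacted is the short side, supply: 519.

519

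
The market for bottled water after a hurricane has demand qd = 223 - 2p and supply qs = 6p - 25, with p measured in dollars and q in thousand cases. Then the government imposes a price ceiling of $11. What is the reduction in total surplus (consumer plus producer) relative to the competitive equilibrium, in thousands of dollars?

4800

Setting quantity demanded equal to quantity supplied, 223 - 2p = 6p - 25, gives p* = 31 and q* = 161.
The ceiling of 11 is below the equilibrium price 31, so it binds.
At p = 11: qd = 223 - 2·11 = 201 and qs = 6·11 - 25 = 41.
Quantity traded falls to 41. At q = 41 the demand price is (223 - 41)/2 = 91 and the supply price is (25 + 41)/6 = 11.
Deadweight loss = ½ · (91 - 11) · (161 - 41) = ½ · 80 · 120 = 4800.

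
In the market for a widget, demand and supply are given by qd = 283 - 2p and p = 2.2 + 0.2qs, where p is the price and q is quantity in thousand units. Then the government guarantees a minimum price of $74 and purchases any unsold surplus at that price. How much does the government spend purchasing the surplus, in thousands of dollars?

Rearranging supply gives qs = 5p - 11. In a free market, 283 - 2p = 5p - 11 gives the equilibrium p* = 42, q* = 199.
The floor of 74 is above the equilibrium price 42, so it binds.
At p = 74: qd = 283 - 2·74 = 135 and qs = 5·74 - 11 = 359.
Surplus = qs - qd = 224.
Government expenditure = surplus × support price = 224 × 74 = 16576.

16576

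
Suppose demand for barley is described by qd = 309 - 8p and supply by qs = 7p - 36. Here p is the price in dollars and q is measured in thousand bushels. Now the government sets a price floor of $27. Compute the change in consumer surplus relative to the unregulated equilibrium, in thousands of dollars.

Equilibrium: 309 - 8p = 7p - 36, so 345 = 15p and p* = 23, q* = 125.
The floor of 27 is above the equilibrium price 23, so it binds.
At p = 27: qd = 309 - 8·27 = 93 and qs = 7·27 - 36 = 153.
Consumer surplus without the control is ½ · (38.625 - 23) · 125 = 976.5625.
With the floor, consumers buy 93 units at 27, so CS = ½ · (38.625 - 27) · 93 = 540.5625.
Change in consumer surplus = 540.5625 - 976.5625 = -436.

-436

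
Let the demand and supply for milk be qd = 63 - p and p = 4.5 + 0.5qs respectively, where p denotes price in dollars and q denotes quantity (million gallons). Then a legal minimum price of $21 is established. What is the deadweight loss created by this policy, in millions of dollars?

0

Rearranging supply gives qs = 2p - 9. Equilibrium: 63 - p = 2p - 9, so 72 = 3p and p* = 24, q* = 39.
Since 21 is below p* = 24, the floor does not bind and the free-market outcome prevails.
Since the control does not bind, no trades are prevented and deadweight loss is zero.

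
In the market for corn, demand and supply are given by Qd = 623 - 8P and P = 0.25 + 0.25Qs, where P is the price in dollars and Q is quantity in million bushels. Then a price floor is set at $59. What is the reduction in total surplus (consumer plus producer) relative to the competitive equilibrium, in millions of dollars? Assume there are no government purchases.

Rearranging supply gives Qs = 4P - 1. Without the control the market clears where 623 - 8P = 4P - 1, i.e. P* = 52 and Q* = 207.
Because the floor (59) lies above the market-clearing price, it is binding.
At P = 59: Qd = 623 - 8·59 = 151 and Qs = 4·59 - 1 = 235.
Quantity traded falls to 151. At Q = 151 the demand price is (623 - 151)/8 = 59 and the supply price is (1 + 151)/4 = 38.
Deadweight loss = ½ · (59 - 38) · (207 - 151) = ½ · 21 · 56 = 588.

588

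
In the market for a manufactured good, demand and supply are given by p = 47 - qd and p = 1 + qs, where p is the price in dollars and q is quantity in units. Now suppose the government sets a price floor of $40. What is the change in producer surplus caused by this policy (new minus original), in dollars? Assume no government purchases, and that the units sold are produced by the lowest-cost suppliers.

Rearranging demand gives qd = 47 - p; rearranging supply gives qs = p - 1. Without the control the market clears where 47 - p = p - 1, i.e. p* = 24 and q* = 23.
Since 40 > 24, the floor is binding.
At p = 40: qd = 47 - 40 = 7 and qs = 40 - 1 = 39.
Producer surplus without the control is ½ · (24 - 1) · 23 = 264.5.
With the floor, 7 units are sold at 40. The supply price at q = 7 is 8, so PS = ½ · [(40 - 1) + (40 - 8)] · 7 = 248.5.
Change in producer surplus = 248.5 - 264.5 = -16.

-16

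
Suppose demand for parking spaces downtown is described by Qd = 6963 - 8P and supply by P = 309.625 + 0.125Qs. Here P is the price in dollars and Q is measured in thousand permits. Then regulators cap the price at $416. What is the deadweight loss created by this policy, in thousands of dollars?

Rearranging supply gives Qs = 8P - 2477. Equilibrium: 6963 - 8P = 8P - 2477, so 9440 = 16P and P* = 590, Q* = 2243.
Since 416 < 590, the ceiling is binding.
At P = 416: Qd = 6963 - 8·416 = 3635 and Qs = 8·416 - 2477 = 851.
Quantity traded falls to 851. At Q = 851 the demand price is (6963 - 851)/8 = 764 and the supply price is (2477 + 851)/8 = 416.
Deadweight loss = ½ · (764 - 416) · (2243 - 851) = ½ · 348 · 1392 = 242208.

242208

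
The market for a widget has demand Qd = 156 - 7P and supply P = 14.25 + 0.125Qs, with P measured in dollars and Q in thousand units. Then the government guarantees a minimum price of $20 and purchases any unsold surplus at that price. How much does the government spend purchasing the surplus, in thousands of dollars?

600

Rearranging supply gives Qs = 8P - 114. Setting quantity demanded equal to quantity supplied, 156 - 7P = 8P - 114, gives P* = 18 and Q* = 30.
Because the floor (20) lies above the market-clearing price, it is binding.
At P = 20: Qd = 156 - 7·20 = 16 and Qs = 8·20 - 114 = 46.
Surplus = Qs - Qd = 30.
Government expenditure = surplus × support price = 30 × 20 = 600.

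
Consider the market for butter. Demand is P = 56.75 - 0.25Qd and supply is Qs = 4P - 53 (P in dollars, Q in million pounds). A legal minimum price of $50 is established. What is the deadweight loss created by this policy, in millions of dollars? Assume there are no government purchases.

900

Rearranging demand gives Qd = 227 - 4P. Without the control the market clears where 227 - 4P = 4P - 53, i.e. P* = 35 and Q* = 87.
Because the floor (50) lies above the market-clearing price, it is binding.
At P = 50: Qd = 227 - 4·50 = 27 and Qs = 4·50 - 53 = 147.
Quantity traded falls to 27. At Q = 27 the demand price is (227 - 27)/4 = 50 and the supply price is (53 + 27)/4 = 20.
Deadweight loss = ½ · (50 - 20) · (87 - 27) = ½ · 30 · 60 = 900.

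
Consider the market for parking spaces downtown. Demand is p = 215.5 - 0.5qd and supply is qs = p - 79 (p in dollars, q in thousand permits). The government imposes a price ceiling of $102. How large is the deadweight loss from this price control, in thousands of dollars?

3468

Rearranging demand gives qd = 431 - 2p. In a free market, 431 - 2p = p - 79 gives the equilibrium p* = 170, q* = 91.
Since 102 < 170, the ceiling is binding.
At p = 102: qd = 431 - 2·102 = 227 and qs = 102 - 79 = 23.
Quantity traded falls to 23. At q = 23 the demand price is (431 - 23)/2 = 204 and the supply price is 79 + 23 = 102.
Deadweight loss = ½ · (204 - 102) · (91 - 23) = ½ · 102 · 68 = 3468.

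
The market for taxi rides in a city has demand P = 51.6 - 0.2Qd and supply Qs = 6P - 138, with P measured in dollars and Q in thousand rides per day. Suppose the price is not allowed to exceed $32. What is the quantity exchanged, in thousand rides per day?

54

Rearranging demand gives Qd = 258 - 5P. Setting quantity demanded equal to quantity supplied, 258 - 5P = 6P - 138, gives P* = 36 and Q* = 78.
Because the ceiling (32) lies below the market-clearing price, it is binding.
At P = 32: Qd = 258 - 5·32 = 98 and Qs = 6·32 - 138 = 54.
The quantity actually transacted is the short side, supply: 54.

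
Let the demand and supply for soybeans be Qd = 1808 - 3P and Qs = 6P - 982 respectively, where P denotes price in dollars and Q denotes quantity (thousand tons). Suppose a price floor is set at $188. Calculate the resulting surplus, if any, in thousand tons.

0

In a free market, 1808 - 3P = 6P - 982 gives the equilibrium P* = 310, Q* = 878.
Since 188 is below P* = 310, the floor does not bind and the free-market outcome prevails.
Since the control does not bind, there is no surplus.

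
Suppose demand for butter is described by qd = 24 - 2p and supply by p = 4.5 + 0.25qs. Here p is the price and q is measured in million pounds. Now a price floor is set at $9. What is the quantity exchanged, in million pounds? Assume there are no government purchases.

6

Rearranging supply gives qs = 4p - 18. Without the control the market clears where 24 - 2p = 4p - 18, i.e. p* = 7 and q* = 10.
The floor of 9 is above the equilibrium price 7, so it binds.
At p = 9: qd = 24 - 2·9 = 6 and qs = 4·9 - 18 = 18.
The quantity actually transacted is the short side, demand: 6.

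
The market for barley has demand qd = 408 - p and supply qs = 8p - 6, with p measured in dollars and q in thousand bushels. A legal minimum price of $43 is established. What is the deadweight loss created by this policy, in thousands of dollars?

0

Setting quantity demanded equal to quantity supplied, 408 - p = 8p - 6, gives p* = 46 and q* = 362.
Since 43 is below p* = 46, the floor does not bind and the free-market outcome prevails.
Since the control does not bind, no trades are prevented and deadweight loss is zero.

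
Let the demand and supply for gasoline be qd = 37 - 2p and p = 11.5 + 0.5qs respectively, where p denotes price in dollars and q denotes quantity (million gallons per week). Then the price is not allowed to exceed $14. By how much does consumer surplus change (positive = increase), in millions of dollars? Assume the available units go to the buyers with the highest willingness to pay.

4

Rearranging supply gives qs = 2p - 23. Setting quantity demanded equal to quantity supplied, 37 - 2p = 2p - 23, gives p* = 15 and q* = 7.
The ceiling of 14 is below the equilibrium price 15, so it binds.
At p = 14: qd = 37 - 2·14 = 9 and qs = 2·14 - 23 = 5.
Consumer surplus without the control is ½ · (18.5 - 15) · 7 = 12.25.
With the ceiling, 5 units are sold at 14 (assume they go to the highest-value buyers). The demand price at q = 5 is 16, so CS = ½ · [(18.5 - 14) + (16 - 14)] · 5 = 16.25.
Change in consumer surplus = 16.25 - 12.25 = 4.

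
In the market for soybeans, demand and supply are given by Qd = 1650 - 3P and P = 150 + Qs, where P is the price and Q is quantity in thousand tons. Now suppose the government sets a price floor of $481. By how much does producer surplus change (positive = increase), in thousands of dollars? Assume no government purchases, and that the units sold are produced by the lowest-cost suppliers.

2092.5

Rearranging supply gives Qs = P - 150. Equilibrium: 1650 - 3P = P - 150, so 1800 = 4P and P* = 450, Q* = 300.
Since 481 > 450, the floor is binding.
At P = 481: Qd = 1650 - 3·481 = 207 and Qs = 481 - 150 = 331.
Producer surplus without the control is ½ · (450 - 150) · 300 = 45000.
With the floor, 207 units are sold at 481. The supply price at Q = 207 is 357, so PS = ½ · [(481 - 150) + (481 - 357)] · 207 = 47092.5.
Change in producer surplus = 47092.5 - 45000 = 2092.5.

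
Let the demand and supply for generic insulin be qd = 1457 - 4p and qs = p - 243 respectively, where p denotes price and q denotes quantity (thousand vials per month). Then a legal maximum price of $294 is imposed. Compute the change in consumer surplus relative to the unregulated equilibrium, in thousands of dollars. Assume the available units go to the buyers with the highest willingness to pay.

2081.5

Setting quantity demanded equal to quantity supplied, 1457 - 4p = p - 243, gives p* = 340 and q* = 97.
The ceiling of 294 is below the equilibrium price 340, so it binds.
At p = 294: qd = 1457 - 4·294 = 281 and qs = 294 - 243 = 51.
Consumer surplus without the control is ½ · (364.25 - 340) · 97 = 1176.125.
With the ceiling, 51 units are sold at 294 (assume they go to the highest-value buyers). The demand price at q = 51 is 351.5, so CS = ½ · [(364.25 - 294) + (351.5 - 294)] · 51 = 3257.625.
Change in consumer surplus = 3257.625 - 1176.125 = 2081.5.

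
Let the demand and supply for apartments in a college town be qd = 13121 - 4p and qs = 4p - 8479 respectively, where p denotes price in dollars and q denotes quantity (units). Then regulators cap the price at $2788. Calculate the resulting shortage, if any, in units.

0

In a free market, 13121 - 4p = 4p - 8479 gives the equilibrium p* = 2700, q* = 2321.
Since 2788 is above p* = 2700, the ceiling does not bind and the free-market outcome prevails.
Since the control does not bind, there is no shortage.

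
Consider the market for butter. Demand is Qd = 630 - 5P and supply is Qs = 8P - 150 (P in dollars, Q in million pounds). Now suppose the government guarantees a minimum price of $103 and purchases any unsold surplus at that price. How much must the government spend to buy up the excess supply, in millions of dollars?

Setting quantity demanded equal to quantity supplied, 630 - 5P = 8P - 150, gives P* = 60 and Q* = 330.
Because the floor (103) lies above the market-clearing price, it is binding.
At P = 103: Qd = 630 - 5·103 = 115 and Qs = 8·103 - 150 = 674.
Surplus = Qs - Qd = 559.
Government expenditure = surplus × support price = 559 × 103 = 57577.

57577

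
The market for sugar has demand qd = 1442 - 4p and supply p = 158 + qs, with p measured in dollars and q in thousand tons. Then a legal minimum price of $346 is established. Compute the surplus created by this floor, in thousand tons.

130

Rearranging supply gives qs = p - 158. Setting quantity demanded equal to quantity supplied, 1442 - 4p = p - 158, gives p* = 320 and q* = 162.
Since 346 > 320, the floor is binding.
At p = 346: qd = 1442 - 4·346 = 58 and qs = 346 - 158 = 188.
Surplus = qs - qd = 188 - 58 = 130.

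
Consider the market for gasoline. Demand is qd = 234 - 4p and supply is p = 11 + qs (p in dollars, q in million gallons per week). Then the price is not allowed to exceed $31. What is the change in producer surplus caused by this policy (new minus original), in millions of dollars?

-522

Rearranging supply gives qs = p - 11. In a free market, 234 - 4p = p - 11 gives the equilibrium p* = 49, q* = 38.
Because the ceiling (31) lies below the market-clearing price, it is binding.
At p = 31: qd = 234 - 4·31 = 110 and qs = 31 - 11 = 20.
Producer surplus without the control is ½ · (49 - 11) · 38 = 722.
With the ceiling, producers sell 20 units at 31, so PS = ½ · (31 - 11) · 20 = 200.
Change in producer surplus = 200 - 722 = -522.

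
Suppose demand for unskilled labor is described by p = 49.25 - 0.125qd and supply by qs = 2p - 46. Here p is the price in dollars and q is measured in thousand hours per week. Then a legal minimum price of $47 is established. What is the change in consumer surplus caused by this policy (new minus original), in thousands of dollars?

-90

Rearranging demand gives qd = 394 - 8p. Equilibrium: 394 - 8p = 2p - 46, so 440 = 10p and p* = 44, q* = 42.
Because the floor (47) lies above the market-clearing price, it is binding.
At p = 47: qd = 394 - 8·47 = 18 and qs = 2·47 - 46 = 48.
Consumer surplus without the control is ½ · (49.25 - 44) · 42 = 110.25.
With the floor, consumers buy 18 units at 47, so CS = ½ · (49.25 - 47) · 18 = 20.25.
Change in consumer surplus = 20.25 - 110.25 = -90.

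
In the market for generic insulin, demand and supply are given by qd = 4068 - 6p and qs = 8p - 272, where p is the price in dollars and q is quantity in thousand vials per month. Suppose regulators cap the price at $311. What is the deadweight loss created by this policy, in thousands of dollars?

0

Without the control the market clears where 4068 - 6p = 8p - 272, i.e. p* = 310 and q* = 2208.
The ceiling of 311 is above the equilibrium price 310, so it is not binding; the market clears at p* = 310, q* = 2208.
Since the control does not bind, no trades are prevented and deadweight loss is zero.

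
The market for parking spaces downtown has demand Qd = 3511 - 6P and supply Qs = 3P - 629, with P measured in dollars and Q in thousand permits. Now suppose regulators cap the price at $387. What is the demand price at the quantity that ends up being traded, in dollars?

Without the control the market clears where 3511 - 6P = 3P - 629, i.e. P* = 460 and Q* = 751.
Since 387 < 460, the ceiling is binding.
At P = 387: Qd = 3511 - 6·387 = 1189 and Qs = 3·387 - 629 = 532.
Only 532 units reach the market. On the demand curve, the marginal buyer's willingness to pay at Q = 532 is (3511 - 532)/6 = 496.5.

496.5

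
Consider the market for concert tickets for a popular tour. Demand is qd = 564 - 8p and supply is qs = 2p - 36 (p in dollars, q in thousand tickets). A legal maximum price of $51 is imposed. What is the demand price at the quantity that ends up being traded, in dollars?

62.25

In a free market, 564 - 8p = 2p - 36 gives the equilibrium p* = 60, q* = 84.
Since 51 < 60, the ceiling is binding.
At p = 51: qd = 564 - 8·51 = 156 and qs = 2·51 - 36 = 66.
Only 66 units reach the market. On the demand curve, the marginal buyer's willingness to pay at q = 66 is (564 - 66)/8 = 62.25.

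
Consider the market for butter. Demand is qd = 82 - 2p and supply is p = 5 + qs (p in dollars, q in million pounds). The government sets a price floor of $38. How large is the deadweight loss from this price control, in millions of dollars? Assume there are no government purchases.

Rearranging supply gives qs = p - 5. Setting quantity demanded equal to quantity supplied, 82 - 2p = p - 5, gives p* = 29 and q* = 24.
The floor of 38 is above the equilibrium price 29, so it binds.
At p = 38: qd = 82 - 2·38 = 6 and qs = 38 - 5 = 33.
Quantity traded falls to 6. At q = 6 the demand price is (82 - 6)/2 = 38 and the supply price is 5 + 6 = 11.
Deadweight loss = ½ · (38 - 11) · (24 - 6) = ½ · 27 · 18 = 243.

243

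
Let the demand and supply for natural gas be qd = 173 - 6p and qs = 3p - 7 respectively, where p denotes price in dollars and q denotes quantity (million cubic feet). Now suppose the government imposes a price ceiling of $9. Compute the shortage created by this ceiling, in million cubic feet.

Setting quantity demanded equal to quantity supplied, 173 - 6p = 3p - 7, gives p* = 20 and q* = 53.
The ceiling of 9 is below the equilibrium price 20, so it binds.
At p = 9: qd = 173 - 6·9 = 119 and qs = 3·9 - 7 = 20.
Shortage = qd - qs = 119 - 20 = 99.

99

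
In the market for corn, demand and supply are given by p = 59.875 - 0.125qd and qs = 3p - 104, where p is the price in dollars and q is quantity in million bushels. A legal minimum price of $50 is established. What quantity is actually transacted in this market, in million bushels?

Rearranging demand gives qd = 479 - 8p. Without the control the market clears where 479 - 8p = 3p - 104, i.e. p* = 53 and q* = 55.
Since 50 is below p* = 53, the floor does not bind and the free-market outcome prevails.

55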